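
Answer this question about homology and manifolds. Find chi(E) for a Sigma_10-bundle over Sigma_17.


For a fiber bundle F -> E -> B (with CW structure): chi(E) = chi(B) * chi(F).
chi(Sigma_17) = -32, chi(Sigma_10) = -18.
chi(E) = (-32) * (-18) = 576

576


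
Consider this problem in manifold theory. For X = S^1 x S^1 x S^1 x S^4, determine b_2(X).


Each S^d has Poincare polynomial 1 + t^d.
The product S^1 x S^1 x S^1 x S^4 has Poincare polynomial prod(1+t^d_i).
Expanding: b_0=1, b_1=3, b_2=3, b_3=1, b_4=1, b_5=3, b_6=3, b_7=1.
b_2 = 3

3


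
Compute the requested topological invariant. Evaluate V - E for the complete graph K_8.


K_8: V = 8, E = C(8,2) = 28.
chi = V - E = 8 - 28 = -20

-20


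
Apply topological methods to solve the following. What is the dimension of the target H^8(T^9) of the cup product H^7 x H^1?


Cup product: H^p x H^q -> H^{p+q}; here p+q = 7+1 = 8.
rank H^k(T^n) = C(n,k).
C(9,8) = 9

9


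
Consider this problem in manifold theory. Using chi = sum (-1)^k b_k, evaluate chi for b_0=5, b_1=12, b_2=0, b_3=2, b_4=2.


chi = sum_k (-1)^k b_k.
= (5) + (-12) + (0) + (-2) + (2)
= -7

-7


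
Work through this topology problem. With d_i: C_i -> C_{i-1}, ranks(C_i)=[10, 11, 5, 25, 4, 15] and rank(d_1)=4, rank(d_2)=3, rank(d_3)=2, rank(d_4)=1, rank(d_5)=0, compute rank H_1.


rank H_k = rank(ker d_k) - rank(im d_{k+1}).
rank(ker d_1) = rank(C_1) - rank(d_1) = 11 - 4 = 7.
rank(im d_{1+1}) = 3.
rank H_1 = 7 - 3 = 4

4


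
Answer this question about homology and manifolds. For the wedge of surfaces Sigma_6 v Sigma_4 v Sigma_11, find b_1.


For a wedge X v Y: reduced H_k(X v Y) = H_k(X) + H_k(Y).
Each Sigma_g contributes b_1 = 2g.
b_1 = 12 + 8 + 22 = 42

42


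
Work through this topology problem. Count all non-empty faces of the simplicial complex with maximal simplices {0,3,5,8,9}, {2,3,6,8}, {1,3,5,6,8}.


Each maximal simplex on m vertices has 2^m - 1 nonempty faces.
Take the union (dedupe shared faces).
Total distinct faces = 63

63


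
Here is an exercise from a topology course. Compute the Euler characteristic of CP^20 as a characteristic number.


For any closed oriented manifold, <e(TM),[M]> = chi(M).
chi(CP^20) = 20+1 = 21

21


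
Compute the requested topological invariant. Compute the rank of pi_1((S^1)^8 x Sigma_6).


pi_1(A x B) = pi_1(A) x pi_1(B); rank of abelianization = b_1.
b_1(T^8) = 8, b_1(Sigma_6) = 2*6 = 12.
b_1(product) = 8 + 12 = 20

20


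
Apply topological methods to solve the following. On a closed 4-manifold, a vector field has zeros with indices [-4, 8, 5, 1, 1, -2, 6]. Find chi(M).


Poincare-Hopf: chi(M) = sum of indices of zeros.
chi = (-4) + (8) + (5) + (1) + (1) + (-2) + (6) = 15

15


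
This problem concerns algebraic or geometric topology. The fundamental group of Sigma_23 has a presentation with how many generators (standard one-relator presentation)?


Standard presentation: pi_1(Sigma_g) = <a_1,b_1,...,a_g,b_g | [a_1,b_1]...[a_g,b_g] = 1>.
Number of generators = 2g = 2*23 = 46

46


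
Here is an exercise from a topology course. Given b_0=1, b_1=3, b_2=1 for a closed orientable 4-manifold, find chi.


By Poincare duality b_k = b_{4-k}, so full Betti numbers: b_0=1, b_1=3, b_2=1, b_3=3, b_4=1.
chi = sum (-1)^k b_k = -3

-3


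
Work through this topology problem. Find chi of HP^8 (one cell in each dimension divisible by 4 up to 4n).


HP^8 has one cell in each dimension 0, 4, ..., 4*8 (8+1 cells, all even-dim).
chi = 8 + 1 = 9

9


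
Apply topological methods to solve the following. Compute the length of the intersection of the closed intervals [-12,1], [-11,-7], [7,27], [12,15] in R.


Intersection = [max(a_i), min(b_i)] = [12, -7].
Since 12 > -7, the intersection is empty.
Length = 0

0


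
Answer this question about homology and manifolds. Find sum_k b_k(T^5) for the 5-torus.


b_k(T^5) = C(5,k), so the sum over k is sum_k C(5,k) = 2^5.
Total = 2^5 = 32

32


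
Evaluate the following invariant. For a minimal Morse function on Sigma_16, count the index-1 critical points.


A perfect Morse function has m_k = b_k.
For Sigma_16: b_0=1, b_1=2g=32, b_2=1.
Saddles m_1 = 2g = 32

32


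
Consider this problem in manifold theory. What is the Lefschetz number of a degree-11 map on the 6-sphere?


On S^6: L(f) = tr(f_0*) + (-1)^6 tr(f_6*) = 1 + (-1)^6 * deg(f).
L(f) = 1 + (-1)^6 * 11 = 1 + 11 = 12

12


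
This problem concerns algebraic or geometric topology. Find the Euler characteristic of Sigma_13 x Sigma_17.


chi(Sigma_13) = 2 - 2*13 = -24
chi(Sigma_17) = 2 - 2*17 = -32
chi(product) = (-24) * (-32) = 768

768


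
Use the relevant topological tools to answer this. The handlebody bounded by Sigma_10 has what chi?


A genus-g handlebody deformation retracts to a wedge of g circles.
chi(vee_g S^1) = 1 - g.
chi(H_10) = 1 - 10 = -9

-9


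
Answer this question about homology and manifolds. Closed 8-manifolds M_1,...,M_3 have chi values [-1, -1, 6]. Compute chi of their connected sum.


For n-manifolds: chi(A#B) = chi(A) + chi(B) - chi(S^8).
chi(S^8) = 1 + (-1)^8 = 2.
chi(#) = (sum chi_i) - (3-1)*chi(S^8) = 4 - 2*2 = 0

0


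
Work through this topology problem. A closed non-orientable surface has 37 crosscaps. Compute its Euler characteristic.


For a non-orientable closed surface with k crosscaps: chi = 2 - k.
Here k = 37.
chi = 2 - 37 = -35

-35


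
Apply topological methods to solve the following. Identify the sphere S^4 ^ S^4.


S^m ^ S^n = S^{m+n}.
k = 4 + 4 = 8

8


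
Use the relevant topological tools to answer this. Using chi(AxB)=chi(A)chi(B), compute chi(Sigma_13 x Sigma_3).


chi(Sigma_13) = 2 - 2*13 = -24
chi(Sigma_3) = 2 - 2*3 = -4
chi(product) = (-24) * (-4) = 96

96


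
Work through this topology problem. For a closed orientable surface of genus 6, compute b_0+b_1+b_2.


For Sigma_6: b_0 = 1, b_1 = 2g = 12, b_2 = 1.
Total = 1 + 12 + 1 = 14

14


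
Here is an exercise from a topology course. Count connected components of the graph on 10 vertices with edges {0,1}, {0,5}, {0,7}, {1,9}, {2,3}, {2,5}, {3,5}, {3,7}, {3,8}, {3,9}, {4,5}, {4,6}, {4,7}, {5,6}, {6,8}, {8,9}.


Run DFS/union-find over 10 vertices.
V = 10, E = 16.
Number of components = 1

1


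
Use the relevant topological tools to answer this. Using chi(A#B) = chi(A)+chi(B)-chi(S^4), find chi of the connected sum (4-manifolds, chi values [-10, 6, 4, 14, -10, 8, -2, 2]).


For n-manifolds: chi(A#B) = chi(A) + chi(B) - chi(S^4).
chi(S^4) = 1 + (-1)^4 = 2.
chi(#) = (sum chi_i) - (8-1)*chi(S^4) = 12 - 7*2 = -2

-2


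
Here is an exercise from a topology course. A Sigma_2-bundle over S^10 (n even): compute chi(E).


chi(S^10) = 2 (n even), chi(Sigma_2) = 2 - 2*2 = -2.
chi(E) = 2 * (-2) = -4

-4


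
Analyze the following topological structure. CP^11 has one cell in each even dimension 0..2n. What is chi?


CP^11 has one cell in each even dimension 0, 2, ..., 2*11 (11+1 cells total).
All cells are even-dimensional, so chi = number of cells.
chi = 11 + 1 = 12

12


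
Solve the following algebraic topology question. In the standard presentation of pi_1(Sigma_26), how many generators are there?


Standard presentation: pi_1(Sigma_g) = <a_1,b_1,...,a_g,b_g | [a_1,b_1]...[a_g,b_g] = 1>.
Number of generators = 2g = 2*26 = 52

52


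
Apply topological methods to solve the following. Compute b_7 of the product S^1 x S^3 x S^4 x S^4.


Each S^d has Poincare polynomial 1 + t^d.
The product S^1 x S^3 x S^4 x S^4 has Poincare polynomial prod(1+t^d_i).
Expanding: b_0=1, b_1=1, b_3=1, b_4=3, b_5=2, b_7=2, b_8=3, b_9=1, b_11=1, b_12=1.
b_7 = 2

2


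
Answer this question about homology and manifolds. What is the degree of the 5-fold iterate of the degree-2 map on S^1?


deg(f) = 2. Degree is multiplicative: deg(f^5) = (deg f)^5.
deg(f^5) = (2)^5 = 32

32


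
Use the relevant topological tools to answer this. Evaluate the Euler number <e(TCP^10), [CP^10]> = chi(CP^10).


For any closed oriented manifold, <e(TM),[M]> = chi(M).
chi(CP^10) = 10+1 = 11

11


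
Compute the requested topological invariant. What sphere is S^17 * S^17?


Join of spheres: S^m * S^n = S^{m+n+1}.
dim = 17 + 17 + 1 = 35

35


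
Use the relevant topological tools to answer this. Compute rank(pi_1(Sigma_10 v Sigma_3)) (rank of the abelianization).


For a wedge: H_1(A v B) = H_1(A) + H_1(B).
b_1(Sigma_10) = 20, b_1(Sigma_3) = 6.
b_1 = 20 + 6 = 26

26


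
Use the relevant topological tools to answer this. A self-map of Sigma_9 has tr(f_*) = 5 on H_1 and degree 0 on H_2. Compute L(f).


L(f) = tr(f_0*) - tr(f_1*) + tr(f_2*).
= 1 - (5) + (0)
= -4

-4


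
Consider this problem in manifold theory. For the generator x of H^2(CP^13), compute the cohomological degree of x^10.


|x| = 2 in H^*(CP^n).
|x^10| = 10 * |x| = 10 * 2 = 20

20


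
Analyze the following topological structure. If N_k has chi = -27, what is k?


chi = 2 - k for closed non-orientable surfaces with k crosscaps.
-27 = 2 - k
k = 2 - (-27) = 29

29


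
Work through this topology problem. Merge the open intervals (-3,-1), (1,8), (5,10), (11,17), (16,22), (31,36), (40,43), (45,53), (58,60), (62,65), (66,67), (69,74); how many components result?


Sort and merge overlapping open intervals.
Merged: (-3,-1), (1,10), (11,22), (31,36), (40,43), (45,53), (58,60), (62,65), (66,67), (69,74).
Number of components = 10

10


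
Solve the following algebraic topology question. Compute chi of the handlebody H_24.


A genus-g handlebody deformation retracts to a wedge of g circles.
chi(vee_g S^1) = 1 - g.
chi(H_24) = 1 - 24 = -23

-23


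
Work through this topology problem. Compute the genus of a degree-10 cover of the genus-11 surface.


For an n-sheeted cover: chi(E) = n * chi(B).
chi(Sigma_11) = 2 - 2*11 = -20.
chi(E) = 10 * (-20) = -200.
genus(E) = (2 - chi(E))/2 = (2 - (-200))/2 = 202/2 = 101

101


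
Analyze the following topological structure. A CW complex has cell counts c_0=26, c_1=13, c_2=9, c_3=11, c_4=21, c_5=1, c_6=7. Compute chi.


chi = sum_k (-1)^k c_k.
= (-1)^0*26 + (-1)^1*13 + (-1)^2*9 + (-1)^3*11 + (-1)^4*21 + (-1)^5*1 + (-1)^6*7
= (26) + (-13) + (9) + (-11) + (21) + (-1) + (7)
= 38

38


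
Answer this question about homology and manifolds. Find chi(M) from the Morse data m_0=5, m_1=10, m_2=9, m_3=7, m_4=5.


Morse theory: chi(M) = sum_k (-1)^k m_k where m_k = #(index-k critical points).
= (5) + (-10) + (9) + (-7) + (5) = 2

2


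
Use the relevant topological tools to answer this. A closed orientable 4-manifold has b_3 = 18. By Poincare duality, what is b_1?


Poincare duality for closed orientable n-manifolds: b_k = b_{n-k}.
Here n = 4, so b_1 = b_3 = 18

18


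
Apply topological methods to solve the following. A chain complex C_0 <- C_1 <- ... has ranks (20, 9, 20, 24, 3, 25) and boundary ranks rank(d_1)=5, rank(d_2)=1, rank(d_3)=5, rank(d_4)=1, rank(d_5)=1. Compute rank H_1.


rank H_k = rank(ker d_k) - rank(im d_{k+1}).
rank(ker d_1) = rank(C_1) - rank(d_1) = 9 - 5 = 4.
rank(im d_{1+1}) = 1.
rank H_1 = 4 - 1 = 3

3


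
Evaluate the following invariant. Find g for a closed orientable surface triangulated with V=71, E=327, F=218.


chi = V - E + F = 71 - 327 + 218 = -38
For orientable closed surface: chi = 2 - 2g, so g = (2 - chi)/2.
g = (2 - (-38)) / 2 = 40 / 2 = 20

20


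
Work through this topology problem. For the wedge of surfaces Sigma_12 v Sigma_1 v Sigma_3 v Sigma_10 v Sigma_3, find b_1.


For a wedge X v Y: reduced H_k(X v Y) = H_k(X) + H_k(Y).
Each Sigma_g contributes b_1 = 2g.
b_1 = 24 + 2 + 6 + 20 + 6 = 58

58


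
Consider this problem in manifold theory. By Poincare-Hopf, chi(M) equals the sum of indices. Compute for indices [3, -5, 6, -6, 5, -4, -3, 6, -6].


Poincare-Hopf: chi(M) = sum of indices of zeros.
chi = (3) + (-5) + (6) + (-6) + (5) + (-4) + (-3) + (6) + (-6) = -4

-4


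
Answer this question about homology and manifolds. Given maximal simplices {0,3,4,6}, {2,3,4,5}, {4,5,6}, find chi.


Enumerate all faces; f-vector: f_0=6, f_1=12, f_2=9, f_3=2.
chi = sum (-1)^k f_k = 1

1


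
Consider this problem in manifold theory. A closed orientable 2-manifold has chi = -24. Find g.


chi = 2 - 2g for closed orientable surfaces.
-24 = 2 - 2g
2g = 2 - (-24) = 26
g = 13

13


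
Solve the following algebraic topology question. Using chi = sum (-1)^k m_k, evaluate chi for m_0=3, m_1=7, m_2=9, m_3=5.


Morse theory: chi(M) = sum_k (-1)^k m_k where m_k = #(index-k critical points).
= (3) + (-7) + (9) + (-5) = 0

0


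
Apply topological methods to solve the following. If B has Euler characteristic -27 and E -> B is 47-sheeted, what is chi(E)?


For a finite covering: chi(E) = (number of sheets) * chi(B).
chi(E) = 47 * (-27) = -1269

-1269


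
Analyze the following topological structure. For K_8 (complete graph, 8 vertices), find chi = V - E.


K_8: V = 8, E = C(8,2) = 28.
chi = V - E = 8 - 28 = -20

-20


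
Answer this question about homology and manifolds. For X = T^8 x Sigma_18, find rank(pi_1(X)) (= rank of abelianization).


pi_1(A x B) = pi_1(A) x pi_1(B); rank of abelianization = b_1.
b_1(T^8) = 8, b_1(Sigma_18) = 2*18 = 36.
b_1(product) = 8 + 36 = 44

44


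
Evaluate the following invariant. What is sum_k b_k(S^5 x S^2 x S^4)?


Total Betti number is multiplicative under products.
Each S^d (d>=1) has total Betti number 2.
There are 3 sphere factors.
Total = 2^3 = 8

8


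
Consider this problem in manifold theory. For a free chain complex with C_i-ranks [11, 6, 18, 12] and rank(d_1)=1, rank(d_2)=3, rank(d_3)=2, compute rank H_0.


rank H_k = rank(ker d_k) - rank(im d_{k+1}).
rank(ker d_0) = rank(C_0) - rank(d_0) = 11 - 0 = 11.
rank(im d_{0+1}) = 1.
rank H_0 = 11 - 1 = 10

10


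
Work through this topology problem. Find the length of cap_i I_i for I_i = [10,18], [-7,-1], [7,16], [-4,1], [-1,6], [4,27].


Intersection = [max(a_i), min(b_i)] = [10, -1].
Since 10 > -1, the intersection is empty.
Length = 0

0


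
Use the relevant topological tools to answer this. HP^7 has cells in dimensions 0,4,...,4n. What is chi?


HP^7 has one cell in each dimension 0, 4, ..., 4*7 (7+1 cells, all even-dim).
chi = 7 + 1 = 8

8


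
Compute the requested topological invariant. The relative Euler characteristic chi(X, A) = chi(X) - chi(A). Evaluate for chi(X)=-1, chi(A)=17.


Relative Euler characteristic: chi(X, A) = chi(X) - chi(A).
= -1 - (17) = -18

-18


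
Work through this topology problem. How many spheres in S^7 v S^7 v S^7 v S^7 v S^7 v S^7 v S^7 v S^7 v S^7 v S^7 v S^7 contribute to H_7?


For a wedge of spheres, H_k (k>0) is free on one generator per sphere of dimension k.
Spheres of dimension 7: count = 11.
b_7 = 11

11


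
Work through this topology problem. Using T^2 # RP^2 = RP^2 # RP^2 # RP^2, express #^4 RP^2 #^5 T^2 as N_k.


Since a >= 1, the sum is non-orientable; each T^2 can be replaced by RP^2 # RP^2 (since T^2#RP^2 = 3RP^2).
Total crosscaps k = 4 + 2*5 = 14.
Check via chi: chi = 4*1 + 5*0 - (4+5-1)*2 = -12 = 2 - k = -12. Consistent.

14


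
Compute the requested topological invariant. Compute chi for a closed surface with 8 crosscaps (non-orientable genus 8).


For a non-orientable closed surface with k crosscaps: chi = 2 - k.
Here k = 8.
chi = 2 - 8 = -6

-6


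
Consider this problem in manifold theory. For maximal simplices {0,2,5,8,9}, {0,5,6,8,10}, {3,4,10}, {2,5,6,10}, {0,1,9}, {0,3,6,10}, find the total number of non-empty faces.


Each maximal simplex on m vertices has 2^m - 1 nonempty faces.
Take the union (dedupe shared faces).
Total distinct faces = 77

77


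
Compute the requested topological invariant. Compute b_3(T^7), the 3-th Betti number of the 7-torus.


By the Kunneth formula, b_k(T^n) = C(n,k).
b_3(T^7) = C(7,3).
C(7,3) = 7!/(3!*4!) = 35

35


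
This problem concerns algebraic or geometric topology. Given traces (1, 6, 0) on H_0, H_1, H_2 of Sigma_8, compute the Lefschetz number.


L(f) = tr(f_0*) - tr(f_1*) + tr(f_2*).
= 1 - (6) + (0)
= -5

-5


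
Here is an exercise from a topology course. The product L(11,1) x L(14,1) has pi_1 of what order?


pi_1(X x Y) = pi_1(X) x pi_1(Y).
pi_1(L(11,1)) = Z/11, pi_1(L(14,1)) = Z/14.
|Z/11 x Z/14| = 11 * 14 = 154

154


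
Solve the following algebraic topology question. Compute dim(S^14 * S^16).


Join of spheres: S^m * S^n = S^{m+n+1}.
dim = 14 + 16 + 1 = 31

31


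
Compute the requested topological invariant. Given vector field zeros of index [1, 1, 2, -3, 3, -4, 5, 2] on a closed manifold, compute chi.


Poincare-Hopf: chi(M) = sum of indices of zeros.
chi = (1) + (1) + (2) + (-3) + (3) + (-4) + (5) + (2) = 7

7


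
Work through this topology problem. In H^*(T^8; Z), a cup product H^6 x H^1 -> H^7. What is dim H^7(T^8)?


Cup product: H^p x H^q -> H^{p+q}; here p+q = 6+1 = 7.
rank H^k(T^n) = C(n,k).
C(8,7) = 8

8


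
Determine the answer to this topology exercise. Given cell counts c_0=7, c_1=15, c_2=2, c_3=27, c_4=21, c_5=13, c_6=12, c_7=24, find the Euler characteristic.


chi = sum_k (-1)^k c_k.
= (-1)^0*7 + (-1)^1*15 + (-1)^2*2 + (-1)^3*27 + (-1)^4*21 + (-1)^5*13 + (-1)^6*12 + (-1)^7*24
= (7) + (-15) + (2) + (-27) + (21) + (-13) + (12) + (-24)
= -37

-37


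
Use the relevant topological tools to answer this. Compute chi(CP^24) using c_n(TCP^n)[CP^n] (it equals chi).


For any closed oriented manifold, <e(TM),[M]> = chi(M).
chi(CP^24) = 24+1 = 25

25


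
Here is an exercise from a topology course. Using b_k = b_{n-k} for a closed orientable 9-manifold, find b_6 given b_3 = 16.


Poincare duality for closed orientable n-manifolds: b_k = b_{n-k}.
Here n = 9, so b_6 = b_3 = 16

16


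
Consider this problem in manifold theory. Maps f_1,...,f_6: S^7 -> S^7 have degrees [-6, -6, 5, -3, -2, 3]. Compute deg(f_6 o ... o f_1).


Degree is multiplicative: deg(composition) = product of degrees.
= (-6) * (-6) * (5) * (-3) * (-2) * (3) = 3240

3240


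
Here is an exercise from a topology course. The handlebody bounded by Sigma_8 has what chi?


A genus-g handlebody deformation retracts to a wedge of g circles.
chi(vee_g S^1) = 1 - g.
chi(H_8) = 1 - 8 = -7

-7


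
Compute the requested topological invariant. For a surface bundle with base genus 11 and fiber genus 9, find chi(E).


For a fiber bundle F -> E -> B (with CW structure): chi(E) = chi(B) * chi(F).
chi(Sigma_11) = -20, chi(Sigma_9) = -16.
chi(E) = (-20) * (-16) = 320

320


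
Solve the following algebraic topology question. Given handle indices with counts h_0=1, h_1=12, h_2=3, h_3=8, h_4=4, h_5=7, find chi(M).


Handles of index k contribute (-1)^k to chi (same as CW cells).
chi = (1) + (-12) + (3) + (-8) + (4) + (-7) = -19

-19


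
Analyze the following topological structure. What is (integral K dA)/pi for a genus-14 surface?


Gauss-Bonnet: integral K dA = 2*pi*chi(M).
chi(Sigma_14) = 2 - 2*14 = -26.
(integral K dA)/pi = 2*chi = 2*(-26) = -52

-52


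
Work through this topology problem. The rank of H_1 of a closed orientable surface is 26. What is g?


For a closed orientable surface: b_1 = 2g.
26 = 2g
g = 26 / 2 = 13

13


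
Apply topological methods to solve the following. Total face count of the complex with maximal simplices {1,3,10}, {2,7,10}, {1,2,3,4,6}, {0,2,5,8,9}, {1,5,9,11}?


Each maximal simplex on m vertices has 2^m - 1 nonempty faces.
Take the union (dedupe shared faces).
Total distinct faces = 81

81


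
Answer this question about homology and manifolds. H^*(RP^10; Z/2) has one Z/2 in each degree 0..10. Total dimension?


H^k(RP^10; Z/2) = Z/2 for each 0 <= k <= 10.
Total dimension = 10 + 1 = 11

11


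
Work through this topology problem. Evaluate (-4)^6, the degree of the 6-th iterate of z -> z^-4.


deg(f) = -4. Degree is multiplicative: deg(f^6) = (deg f)^6.
deg(f^6) = (-4)^6 = 4096

4096


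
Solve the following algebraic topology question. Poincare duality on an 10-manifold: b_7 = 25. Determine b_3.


Poincare duality for closed orientable n-manifolds: b_k = b_{n-k}.
Here n = 10, so b_3 = b_7 = 25

25


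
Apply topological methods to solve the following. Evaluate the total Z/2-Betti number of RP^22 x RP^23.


dim H^*(RP^n; Z/2) = n+1 (one Z/2 in each degree 0..n).
Total Betti number is multiplicative.
Total = (22+1) * (23+1) = 23 * 24 = 552

552


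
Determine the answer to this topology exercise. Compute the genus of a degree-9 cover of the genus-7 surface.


For an n-sheeted cover: chi(E) = n * chi(B).
chi(Sigma_7) = 2 - 2*7 = -12.
chi(E) = 9 * (-12) = -108.
genus(E) = (2 - chi(E))/2 = (2 - (-108))/2 = 110/2 = 55

55


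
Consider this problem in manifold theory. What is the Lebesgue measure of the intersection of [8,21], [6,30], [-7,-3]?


Intersection = [max(a_i), min(b_i)] = [8, -3].
Since 8 > -3, the intersection is empty.
Length = 0

0


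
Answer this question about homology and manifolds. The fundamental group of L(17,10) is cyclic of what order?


pi_1(L(p,q)) = Z/pZ for any q coprime to p.
|pi_1(L(17,10))| = 17

17


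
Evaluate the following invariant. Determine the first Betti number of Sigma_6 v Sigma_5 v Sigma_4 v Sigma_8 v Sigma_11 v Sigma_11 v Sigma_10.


For a wedge X v Y: reduced H_k(X v Y) = H_k(X) + H_k(Y).
Each Sigma_g contributes b_1 = 2g.
b_1 = 12 + 10 + 8 + 16 + 22 + 22 + 20 = 110

110


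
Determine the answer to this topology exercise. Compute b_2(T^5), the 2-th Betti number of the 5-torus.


By the Kunneth formula, b_k(T^n) = C(n,k).
b_2(T^5) = C(5,2).
C(5,2) = 5!/(2!*3!) = 10

10


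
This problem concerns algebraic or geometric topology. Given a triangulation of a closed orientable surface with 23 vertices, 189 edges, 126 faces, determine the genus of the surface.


chi = V - E + F = 23 - 189 + 126 = -40
For orientable closed surface: chi = 2 - 2g, so g = (2 - chi)/2.
g = (2 - (-40)) / 2 = 42 / 2 = 21

21


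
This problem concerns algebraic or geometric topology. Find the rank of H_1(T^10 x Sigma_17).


pi_1(A x B) = pi_1(A) x pi_1(B); rank of abelianization = b_1.
b_1(T^10) = 10, b_1(Sigma_17) = 2*17 = 34.
b_1(product) = 10 + 34 = 44

44


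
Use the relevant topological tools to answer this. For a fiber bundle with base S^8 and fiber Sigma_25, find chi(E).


chi(S^8) = 2 (n even), chi(Sigma_25) = 2 - 2*25 = -48.
chi(E) = 2 * (-48) = -96

-96


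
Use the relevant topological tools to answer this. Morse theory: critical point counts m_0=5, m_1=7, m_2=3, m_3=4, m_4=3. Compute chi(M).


Morse theory: chi(M) = sum_k (-1)^k m_k where m_k = #(index-k critical points).
= (5) + (-7) + (3) + (-4) + (3) = 0

0


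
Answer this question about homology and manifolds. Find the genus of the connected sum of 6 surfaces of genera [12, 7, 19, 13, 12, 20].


Genus is additive under connected sum of orientable surfaces.
g = 12 + 7 + 19 + 13 + 12 + 20 = 83

83


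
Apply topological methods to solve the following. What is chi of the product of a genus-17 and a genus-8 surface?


chi(Sigma_17) = 2 - 2*17 = -32
chi(Sigma_8) = 2 - 2*8 = -14
chi(product) = (-32) * (-14) = 448

448


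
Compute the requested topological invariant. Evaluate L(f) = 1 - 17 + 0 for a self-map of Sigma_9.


L(f) = tr(f_0*) - tr(f_1*) + tr(f_2*).
= 1 - (17) + (0)
= -16

-16


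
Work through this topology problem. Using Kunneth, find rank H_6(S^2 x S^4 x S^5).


Each S^d has Poincare polynomial 1 + t^d.
The product S^2 x S^4 x S^5 has Poincare polynomial prod(1+t^d_i).
Expanding: b_0=1, b_2=1, b_4=1, b_5=1, b_6=1, b_7=1, b_9=1, b_11=1.
b_6 = 1

1


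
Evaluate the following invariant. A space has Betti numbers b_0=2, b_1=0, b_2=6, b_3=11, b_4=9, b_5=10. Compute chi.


chi = sum_k (-1)^k b_k.
= (2) + (0) + (6) + (-11) + (9) + (-10)
= -4

-4


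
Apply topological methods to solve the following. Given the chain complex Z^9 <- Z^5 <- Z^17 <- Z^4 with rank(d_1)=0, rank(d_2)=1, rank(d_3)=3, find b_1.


rank H_k = rank(ker d_k) - rank(im d_{k+1}).
rank(ker d_1) = rank(C_1) - rank(d_1) = 5 - 0 = 5.
rank(im d_{1+1}) = 1.
rank H_1 = 5 - 1 = 4

4


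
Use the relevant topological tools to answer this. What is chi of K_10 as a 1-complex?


K_10: V = 10, E = C(10,2) = 45.
chi = V - E = 10 - 45 = -35

-35


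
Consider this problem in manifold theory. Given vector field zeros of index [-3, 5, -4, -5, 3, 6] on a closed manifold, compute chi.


Poincare-Hopf: chi(M) = sum of indices of zeros.
chi = (-3) + (5) + (-4) + (-5) + (3) + (6) = 2

2


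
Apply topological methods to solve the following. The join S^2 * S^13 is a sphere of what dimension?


Join of spheres: S^m * S^n = S^{m+n+1}.
dim = 2 + 13 + 1 = 16

16


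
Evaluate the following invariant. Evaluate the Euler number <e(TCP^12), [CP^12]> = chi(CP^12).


For any closed oriented manifold, <e(TM),[M]> = chi(M).
chi(CP^12) = 12+1 = 13

13


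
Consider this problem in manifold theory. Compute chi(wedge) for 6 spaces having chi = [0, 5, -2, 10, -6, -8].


chi(A v B) = chi(A) + chi(B) - 1 (one point identified).
For 6 spaces: chi = (sum chi_i) - (6 - 1).
sum = -1; chi = -1 - 5 = -6

-6


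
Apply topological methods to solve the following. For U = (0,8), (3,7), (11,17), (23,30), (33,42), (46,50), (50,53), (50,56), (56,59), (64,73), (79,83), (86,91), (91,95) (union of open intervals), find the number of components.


Sort and merge overlapping open intervals.
Merged: (0,8), (11,17), (23,30), (33,42), (46,50), (50,56), (56,59), (64,73), (79,83), (86,91), (91,95).
Number of components = 11

11


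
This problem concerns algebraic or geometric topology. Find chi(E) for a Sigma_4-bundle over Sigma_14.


For a fiber bundle F -> E -> B (with CW structure): chi(E) = chi(B) * chi(F).
chi(Sigma_14) = -26, chi(Sigma_4) = -6.
chi(E) = (-26) * (-6) = 156

156


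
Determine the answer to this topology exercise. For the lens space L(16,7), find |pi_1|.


pi_1(L(p,q)) = Z/pZ for any q coprime to p.
|pi_1(L(16,7))| = 16

16


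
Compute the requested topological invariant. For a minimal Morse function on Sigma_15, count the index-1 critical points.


A perfect Morse function has m_k = b_k.
For Sigma_15: b_0=1, b_1=2g=30, b_2=1.
Saddles m_1 = 2g = 30

30


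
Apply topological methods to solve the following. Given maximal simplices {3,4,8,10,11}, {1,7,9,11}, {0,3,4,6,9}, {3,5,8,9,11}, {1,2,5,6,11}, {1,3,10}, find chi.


Enumerate all faces; f-vector: f_0=12, f_1=40, f_2=44, f_3=21, f_4=4.
chi = sum (-1)^k f_k = -1

-1


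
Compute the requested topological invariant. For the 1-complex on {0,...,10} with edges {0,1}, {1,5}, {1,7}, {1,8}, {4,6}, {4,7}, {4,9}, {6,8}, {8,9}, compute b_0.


Run DFS/union-find over 11 vertices.
V = 11, E = 9.
Number of components = 4

4


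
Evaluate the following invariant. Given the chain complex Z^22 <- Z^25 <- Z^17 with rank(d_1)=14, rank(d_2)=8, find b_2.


rank H_k = rank(ker d_k) - rank(im d_{k+1}).
rank(ker d_2) = rank(C_2) - rank(d_2) = 17 - 8 = 9.
rank(im d_{2+1}) = 0.
rank H_2 = 9 - 0 = 9

9


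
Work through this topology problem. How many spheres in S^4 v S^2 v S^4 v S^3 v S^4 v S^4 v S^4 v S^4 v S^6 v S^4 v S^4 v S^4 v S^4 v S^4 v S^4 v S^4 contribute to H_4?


For a wedge of spheres, H_k (k>0) is free on one generator per sphere of dimension k.
Spheres of dimension 4: count = 13.
b_4 = 13

13


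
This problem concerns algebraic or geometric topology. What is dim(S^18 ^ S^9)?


S^m ^ S^n = S^{m+n}.
k = 18 + 9 = 27

27


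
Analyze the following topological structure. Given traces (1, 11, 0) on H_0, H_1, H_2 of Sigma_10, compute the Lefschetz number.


L(f) = tr(f_0*) - tr(f_1*) + tr(f_2*).
= 1 - (11) + (0)
= -10

-10


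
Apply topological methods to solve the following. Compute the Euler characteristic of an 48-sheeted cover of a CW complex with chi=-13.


For a finite covering: chi(E) = (number of sheets) * chi(B).
chi(E) = 48 * (-13) = -624

-624


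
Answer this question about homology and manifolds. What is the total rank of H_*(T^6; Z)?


b_k(T^6) = C(6,k), so the sum over k is sum_k C(6,k) = 2^6.
Total = 2^6 = 64

64


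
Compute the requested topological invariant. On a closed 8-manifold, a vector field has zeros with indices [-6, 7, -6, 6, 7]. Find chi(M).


Poincare-Hopf: chi(M) = sum of indices of zeros.
chi = (-6) + (7) + (-6) + (6) + (7) = 8

8


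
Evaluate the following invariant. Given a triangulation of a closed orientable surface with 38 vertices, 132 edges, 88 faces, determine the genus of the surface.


chi = V - E + F = 38 - 132 + 88 = -6
For orientable closed surface: chi = 2 - 2g, so g = (2 - chi)/2.
g = (2 - (-6)) / 2 = 8 / 2 = 4

4


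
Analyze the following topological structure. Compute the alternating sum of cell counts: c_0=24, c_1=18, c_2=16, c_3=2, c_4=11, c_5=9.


chi = sum_k (-1)^k c_k.
= (-1)^0*24 + (-1)^1*18 + (-1)^2*16 + (-1)^3*2 + (-1)^4*11 + (-1)^5*9
= (24) + (-18) + (16) + (-2) + (11) + (-9)
= 22

22


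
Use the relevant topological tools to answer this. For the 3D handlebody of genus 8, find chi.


A genus-g handlebody deformation retracts to a wedge of g circles.
chi(vee_g S^1) = 1 - g.
chi(H_8) = 1 - 8 = -7

-7


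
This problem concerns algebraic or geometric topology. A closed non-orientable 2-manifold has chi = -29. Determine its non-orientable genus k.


chi = 2 - k for closed non-orientable surfaces with k crosscaps.
-29 = 2 - k
k = 2 - (-29) = 31

31


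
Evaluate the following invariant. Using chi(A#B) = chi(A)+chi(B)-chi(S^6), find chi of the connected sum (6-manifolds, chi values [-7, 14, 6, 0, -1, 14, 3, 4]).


For n-manifolds: chi(A#B) = chi(A) + chi(B) - chi(S^6).
chi(S^6) = 1 + (-1)^6 = 2.
chi(#) = (sum chi_i) - (8-1)*chi(S^6) = 33 - 7*2 = 19

19


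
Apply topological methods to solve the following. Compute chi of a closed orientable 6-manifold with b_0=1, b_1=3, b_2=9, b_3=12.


By Poincare duality b_k = b_{6-k}, so full Betti numbers: b_0=1, b_1=3, b_2=9, b_3=12, b_4=9, b_5=3, b_6=1.
chi = sum (-1)^k b_k = 2

2


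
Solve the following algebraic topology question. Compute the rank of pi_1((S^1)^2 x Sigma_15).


pi_1(A x B) = pi_1(A) x pi_1(B); rank of abelianization = b_1.
b_1(T^2) = 2, b_1(Sigma_15) = 2*15 = 30.
b_1(product) = 2 + 30 = 32

32


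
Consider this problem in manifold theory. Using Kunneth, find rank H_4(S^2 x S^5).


Each S^d has Poincare polynomial 1 + t^d.
The product S^2 x S^5 has Poincare polynomial prod(1+t^d_i).
Expanding: b_0=1, b_2=1, b_5=1, b_7=1.
b_4 = 0

0


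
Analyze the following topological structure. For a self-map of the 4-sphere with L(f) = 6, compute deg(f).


L(f) = 1 + (-1)^4 deg(f) on S^4.
6 = 1 + (-1)^4 * deg(f)
(-1)^4 * deg(f) = 5
deg(f) = 5

5


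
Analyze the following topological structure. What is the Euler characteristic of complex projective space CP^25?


CP^25 has one cell in each even dimension 0, 2, ..., 2*25 (25+1 cells total).
All cells are even-dimensional, so chi = number of cells.
chi = 25 + 1 = 26

26


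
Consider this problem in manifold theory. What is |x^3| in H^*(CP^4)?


|x| = 2 in H^*(CP^n).
|x^3| = 3 * |x| = 3 * 2 = 6

6


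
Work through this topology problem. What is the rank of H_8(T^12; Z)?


By the Kunneth formula, b_k(T^n) = C(n,k).
b_8(T^12) = C(12,8).
C(12,8) = 12!/(8!*4!) = 495

495


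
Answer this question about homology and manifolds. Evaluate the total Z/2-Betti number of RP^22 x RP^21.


dim H^*(RP^n; Z/2) = n+1 (one Z/2 in each degree 0..n).
Total Betti number is multiplicative.
Total = (22+1) * (21+1) = 23 * 22 = 506

506


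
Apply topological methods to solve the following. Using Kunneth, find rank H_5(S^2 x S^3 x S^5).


Each S^d has Poincare polynomial 1 + t^d.
The product S^2 x S^3 x S^5 has Poincare polynomial prod(1+t^d_i).
Expanding: b_0=1, b_2=1, b_3=1, b_5=2, b_7=1, b_8=1, b_10=1.
b_5 = 2

2


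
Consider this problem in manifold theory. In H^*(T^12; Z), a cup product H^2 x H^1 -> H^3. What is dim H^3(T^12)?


Cup product: H^p x H^q -> H^{p+q}; here p+q = 2+1 = 3.
rank H^k(T^n) = C(n,k).
C(12,3) = 220

220


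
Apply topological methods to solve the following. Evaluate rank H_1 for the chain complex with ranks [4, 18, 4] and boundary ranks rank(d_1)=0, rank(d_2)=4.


rank H_k = rank(ker d_k) - rank(im d_{k+1}).
rank(ker d_1) = rank(C_1) - rank(d_1) = 18 - 0 = 18.
rank(im d_{1+1}) = 4.
rank H_1 = 18 - 4 = 14

14


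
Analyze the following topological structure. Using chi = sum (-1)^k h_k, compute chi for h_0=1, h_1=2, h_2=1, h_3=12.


Handles of index k contribute (-1)^k to chi (same as CW cells).
chi = (1) + (-2) + (1) + (-12) = -12

-12


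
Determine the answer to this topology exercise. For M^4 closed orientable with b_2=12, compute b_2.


Poincare duality for closed orientable n-manifolds: b_k = b_{n-k}.
Here n = 4, so b_2 = b_2 = 12

12


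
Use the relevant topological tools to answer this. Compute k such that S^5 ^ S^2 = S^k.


S^m ^ S^n = S^{m+n}.
k = 5 + 2 = 7

7


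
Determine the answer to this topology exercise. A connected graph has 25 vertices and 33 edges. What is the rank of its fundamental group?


For a connected graph: rank(pi_1) = b_1 = E - V + 1 = 1 - chi.
chi = V - E = 25 - 33 = -8.
rank = 1 - (-8) = 33 - 25 + 1 = 9

9


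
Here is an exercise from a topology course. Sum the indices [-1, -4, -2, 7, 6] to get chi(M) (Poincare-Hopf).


Poincare-Hopf: chi(M) = sum of indices of zeros.
chi = (-1) + (-4) + (-2) + (7) + (6) = 6

6


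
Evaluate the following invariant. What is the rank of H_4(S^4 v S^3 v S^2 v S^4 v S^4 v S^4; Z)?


For a wedge of spheres, H_k (k>0) is free on one generator per sphere of dimension k.
Spheres of dimension 4: count = 4.
b_4 = 4

4


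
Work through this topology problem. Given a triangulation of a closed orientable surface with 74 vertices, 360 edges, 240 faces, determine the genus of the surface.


chi = V - E + F = 74 - 360 + 240 = -46
For orientable closed surface: chi = 2 - 2g, so g = (2 - chi)/2.
g = (2 - (-46)) / 2 = 48 / 2 = 24

24


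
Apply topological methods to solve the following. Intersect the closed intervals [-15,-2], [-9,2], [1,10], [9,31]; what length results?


Intersection = [max(a_i), min(b_i)] = [9, -2].
Since 9 > -2, the intersection is empty.
Length = 0

0


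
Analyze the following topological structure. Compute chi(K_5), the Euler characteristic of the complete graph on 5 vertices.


K_5: V = 5, E = C(5,2) = 10.
chi = V - E = 5 - 10 = -5

-5


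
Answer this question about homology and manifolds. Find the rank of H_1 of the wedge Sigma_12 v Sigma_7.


For a wedge: H_1(A v B) = H_1(A) + H_1(B).
b_1(Sigma_12) = 24, b_1(Sigma_7) = 14.
b_1 = 24 + 14 = 38

38


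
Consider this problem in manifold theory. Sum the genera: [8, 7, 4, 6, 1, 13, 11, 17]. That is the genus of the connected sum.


Genus is additive under connected sum of orientable surfaces.
g = 8 + 7 + 4 + 6 + 1 + 13 + 11 + 17 = 67

67


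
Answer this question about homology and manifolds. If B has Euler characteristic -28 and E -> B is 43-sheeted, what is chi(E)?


For a finite covering: chi(E) = (number of sheets) * chi(B).
chi(E) = 43 * (-28) = -1204

-1204


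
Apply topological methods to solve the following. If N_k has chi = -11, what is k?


chi = 2 - k for closed non-orientable surfaces with k crosscaps.
-11 = 2 - k
k = 2 - (-11) = 13

13


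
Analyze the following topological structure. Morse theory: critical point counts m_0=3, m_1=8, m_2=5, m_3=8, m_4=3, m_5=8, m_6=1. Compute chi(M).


Morse theory: chi(M) = sum_k (-1)^k m_k where m_k = #(index-k critical points).
= (3) + (-8) + (5) + (-8) + (3) + (-8) + (1) = -12

-12


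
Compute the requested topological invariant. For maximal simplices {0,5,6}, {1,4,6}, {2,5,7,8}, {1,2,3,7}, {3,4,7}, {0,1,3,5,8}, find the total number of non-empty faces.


Each maximal simplex on m vertices has 2^m - 1 nonempty faces.
Take the union (dedupe shared faces).
Total distinct faces = 64

64


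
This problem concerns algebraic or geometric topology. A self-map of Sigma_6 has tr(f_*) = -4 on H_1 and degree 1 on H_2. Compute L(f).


L(f) = tr(f_0*) - tr(f_1*) + tr(f_2*).
= 1 - (-4) + (1)
= 6

6


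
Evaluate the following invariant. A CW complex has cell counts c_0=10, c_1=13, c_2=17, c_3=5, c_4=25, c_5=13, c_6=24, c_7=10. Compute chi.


chi = sum_k (-1)^k c_k.
= (-1)^0*10 + (-1)^1*13 + (-1)^2*17 + (-1)^3*5 + (-1)^4*25 + (-1)^5*13 + (-1)^6*24 + (-1)^7*10
= (10) + (-13) + (17) + (-5) + (25) + (-13) + (24) + (-10)
= 35

35


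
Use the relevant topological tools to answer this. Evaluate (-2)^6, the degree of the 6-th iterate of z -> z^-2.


deg(f) = -2. Degree is multiplicative: deg(f^6) = (deg f)^6.
deg(f^6) = (-2)^6 = 64

64


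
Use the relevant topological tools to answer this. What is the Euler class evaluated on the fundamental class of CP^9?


For any closed oriented manifold, <e(TM),[M]> = chi(M).
chi(CP^9) = 9+1 = 10

10


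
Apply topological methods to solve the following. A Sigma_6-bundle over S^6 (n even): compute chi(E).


chi(S^6) = 2 (n even), chi(Sigma_6) = 2 - 2*6 = -10.
chi(E) = 2 * (-10) = -20

-20


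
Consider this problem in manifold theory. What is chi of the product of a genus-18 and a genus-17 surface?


chi(Sigma_18) = 2 - 2*18 = -34
chi(Sigma_17) = 2 - 2*17 = -32
chi(product) = (-34) * (-32) = 1088

1088


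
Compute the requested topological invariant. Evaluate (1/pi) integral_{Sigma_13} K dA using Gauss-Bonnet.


Gauss-Bonnet: integral K dA = 2*pi*chi(M).
chi(Sigma_13) = 2 - 2*13 = -24.
(integral K dA)/pi = 2*chi = 2*(-24) = -48

-48


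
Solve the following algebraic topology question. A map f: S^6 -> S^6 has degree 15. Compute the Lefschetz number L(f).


On S^6: L(f) = tr(f_0*) + (-1)^6 tr(f_6*) = 1 + (-1)^6 * deg(f).
L(f) = 1 + (-1)^6 * 15 = 1 + 15 = 16

16


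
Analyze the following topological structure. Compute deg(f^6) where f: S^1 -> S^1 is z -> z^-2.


deg(f) = -2. Degree is multiplicative: deg(f^6) = (deg f)^6.
deg(f^6) = (-2)^6 = 64

64


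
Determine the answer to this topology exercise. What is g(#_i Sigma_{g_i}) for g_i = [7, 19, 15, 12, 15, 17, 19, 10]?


Genus is additive under connected sum of orientable surfaces.
g = 7 + 19 + 15 + 12 + 15 + 17 + 19 + 10 = 114

114


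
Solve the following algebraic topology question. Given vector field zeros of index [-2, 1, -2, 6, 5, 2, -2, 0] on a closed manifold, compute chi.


Poincare-Hopf: chi(M) = sum of indices of zeros.
chi = (-2) + (1) + (-2) + (6) + (5) + (2) + (-2) + (0) = 8

8


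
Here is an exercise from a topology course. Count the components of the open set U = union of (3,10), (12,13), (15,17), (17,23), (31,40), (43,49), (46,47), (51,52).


Sort and merge overlapping open intervals.
Merged: (3,10), (12,13), (15,17), (17,23), (31,40), (43,49), (51,52).
Number of components = 7

7


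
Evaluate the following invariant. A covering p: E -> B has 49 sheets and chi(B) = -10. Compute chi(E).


For a finite covering: chi(E) = (number of sheets) * chi(B).
chi(E) = 49 * (-10) = -490

-490


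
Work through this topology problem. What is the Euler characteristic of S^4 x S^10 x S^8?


chi is multiplicative: chi(X x Y) = chi(X) chi(Y).
Each even-dim sphere has chi = 2. There are 3 factors.
chi = 2^3 = 8

8


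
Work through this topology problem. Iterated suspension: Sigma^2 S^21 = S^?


Each suspension raises dimension by 1: Sigma S^n = S^{n+1}.
Sigma^2 S^21 = S^{21+2} = S^23

23


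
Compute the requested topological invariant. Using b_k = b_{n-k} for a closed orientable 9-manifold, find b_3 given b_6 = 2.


Poincare duality for closed orientable n-manifolds: b_k = b_{n-k}.
Here n = 9, so b_3 = b_6 = 2

2
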